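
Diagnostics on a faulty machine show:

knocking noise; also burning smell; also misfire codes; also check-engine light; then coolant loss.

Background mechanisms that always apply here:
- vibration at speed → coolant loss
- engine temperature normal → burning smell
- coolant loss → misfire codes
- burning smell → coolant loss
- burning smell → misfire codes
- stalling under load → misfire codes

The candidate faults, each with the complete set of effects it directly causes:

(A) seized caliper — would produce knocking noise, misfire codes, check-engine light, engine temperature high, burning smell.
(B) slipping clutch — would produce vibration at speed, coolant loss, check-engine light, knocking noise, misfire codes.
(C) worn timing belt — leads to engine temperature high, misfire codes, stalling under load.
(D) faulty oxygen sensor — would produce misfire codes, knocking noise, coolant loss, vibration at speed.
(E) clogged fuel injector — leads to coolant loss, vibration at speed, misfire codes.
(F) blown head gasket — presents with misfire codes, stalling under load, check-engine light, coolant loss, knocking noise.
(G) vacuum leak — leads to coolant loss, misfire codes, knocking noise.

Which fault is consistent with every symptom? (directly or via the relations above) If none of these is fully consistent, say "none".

A

Per-candidate check:
(A) seized caliper — accounts for every observation (coolant loss through burning smell → coolant loss)
(B) slipping clutch — does not account for burning smell
(C) worn timing belt — knocking noise NO; burning smell NO; misfire codes yes; check-engine light NO; coolant loss NO
(D) faulty oxygen sensor — does not account for burning smell, check-engine light
(E) clogged fuel injector — knocking noise NO; burning smell NO; misfire codes yes; check-engine light NO; coolant loss yes
(F) blown head gasket — knocking noise yes; burning smell NO; misfire codes yes; check-engine light yes; coolant loss yes
(G) vacuum leak — knocking noise yes; burning smell NO; misfire codes yes; check-engine light NO; coolant loss yes
Only (A) is consistent with every observation.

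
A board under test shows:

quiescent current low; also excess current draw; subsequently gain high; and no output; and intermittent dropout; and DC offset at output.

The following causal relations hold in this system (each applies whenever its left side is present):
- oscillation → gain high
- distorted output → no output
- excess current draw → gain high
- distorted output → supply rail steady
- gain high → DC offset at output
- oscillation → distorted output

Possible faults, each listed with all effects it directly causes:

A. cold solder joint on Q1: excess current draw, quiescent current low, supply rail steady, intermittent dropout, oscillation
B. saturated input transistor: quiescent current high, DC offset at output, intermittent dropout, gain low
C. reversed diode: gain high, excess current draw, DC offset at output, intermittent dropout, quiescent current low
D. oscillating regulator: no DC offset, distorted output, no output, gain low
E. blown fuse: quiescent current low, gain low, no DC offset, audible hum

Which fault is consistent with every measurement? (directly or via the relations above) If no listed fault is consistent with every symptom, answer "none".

A

Per-candidate check:
(A) cold solder joint on Q1 — accounts for every observation (gain high through excess current draw → gain high)
(B) saturated input transistor — fails on quiescent current low, excess current draw, gain high, no output (predicts quiescent current high, not quiescent current low; predicts gain low, not gain high)
(C) reversed diode — does not account for no output
(D) oscillating regulator — quiescent current low ✗; excess current draw ✗; gain high ✗; no output ✓; intermittent dropout ✗; DC offset at output ✗
(E) blown fuse — fails on excess current draw, gain high, no output, intermittent dropout, DC offset at output (predicts gain low, not gain high; predicts no DC offset, not DC offset at output)
Only (A) is consistent with every observation.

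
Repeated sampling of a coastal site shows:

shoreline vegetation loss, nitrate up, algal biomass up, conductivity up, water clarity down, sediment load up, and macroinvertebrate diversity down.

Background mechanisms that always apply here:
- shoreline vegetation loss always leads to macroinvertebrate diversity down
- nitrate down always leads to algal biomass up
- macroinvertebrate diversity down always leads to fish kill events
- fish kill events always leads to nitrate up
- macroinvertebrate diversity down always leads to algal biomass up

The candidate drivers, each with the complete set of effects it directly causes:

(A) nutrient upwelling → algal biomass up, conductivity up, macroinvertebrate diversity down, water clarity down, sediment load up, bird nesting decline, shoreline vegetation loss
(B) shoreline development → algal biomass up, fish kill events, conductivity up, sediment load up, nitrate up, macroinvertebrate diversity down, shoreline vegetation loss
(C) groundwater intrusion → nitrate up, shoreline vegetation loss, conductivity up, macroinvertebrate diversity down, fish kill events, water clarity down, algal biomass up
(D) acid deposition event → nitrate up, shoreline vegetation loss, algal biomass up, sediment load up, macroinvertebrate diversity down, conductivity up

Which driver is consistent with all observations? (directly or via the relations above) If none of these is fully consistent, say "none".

A

For each candidate, compare predicted effects to what was observed:
(A) nutrient upwelling — shoreline vegetation loss match; nitrate up match (via macroinvertebrate diversity down → fish kill events → nitrate up); algal biomass up match; conductivity up match; water clarity down match; sediment load up match; macroinvertebrate diversity down match
(B) shoreline development — does not account for water clarity down
(C) groundwater intrusion — does not account for sediment load up
(D) acid deposition event — shoreline vegetation loss match; nitrate up match; algal biomass up match; conductivity up match; water clarity down miss; sediment load up match; macroinvertebrate diversity down match
(A) alone accounts for all the evidence.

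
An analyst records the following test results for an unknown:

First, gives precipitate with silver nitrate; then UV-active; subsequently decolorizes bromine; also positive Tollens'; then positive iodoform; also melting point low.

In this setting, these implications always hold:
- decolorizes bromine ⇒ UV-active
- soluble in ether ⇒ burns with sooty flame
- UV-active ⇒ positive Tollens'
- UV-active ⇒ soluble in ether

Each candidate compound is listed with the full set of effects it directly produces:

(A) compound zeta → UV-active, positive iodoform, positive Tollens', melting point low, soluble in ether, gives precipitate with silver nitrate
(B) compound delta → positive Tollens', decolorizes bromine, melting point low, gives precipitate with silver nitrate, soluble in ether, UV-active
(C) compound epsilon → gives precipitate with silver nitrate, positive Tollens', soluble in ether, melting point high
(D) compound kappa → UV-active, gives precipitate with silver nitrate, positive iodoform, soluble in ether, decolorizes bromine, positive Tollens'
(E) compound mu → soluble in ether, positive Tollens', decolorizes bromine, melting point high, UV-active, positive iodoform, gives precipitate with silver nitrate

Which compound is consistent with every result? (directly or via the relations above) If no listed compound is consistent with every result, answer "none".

none

Checking each candidate against the observations:
(A) compound zeta — gives precipitate with silver nitrate ✓; UV-active ✓; decolorizes bromine ✗; positive Tollens' ✓; positive iodoform ✓; melting point low ✓
(B) compound delta — does not account for positive iodoform
(C) compound epsilon — fails on UV-active, decolorizes bromine, positive iodoform, melting point low (predicts melting point high, not melting point low)
(D) compound kappa — gives precipitate with silver nitrate ✓; UV-active ✓; decolorizes bromine ✓; positive Tollens' ✓; positive iodoform ✓; melting point low ✗
(E) compound mu — gives precipitate with silver nitrate ✓; UV-active ✓; decolorizes bromine ✓; positive Tollens' ✓; positive iodoform ✓; melting point low ✗
None of the listed candidates fits everything.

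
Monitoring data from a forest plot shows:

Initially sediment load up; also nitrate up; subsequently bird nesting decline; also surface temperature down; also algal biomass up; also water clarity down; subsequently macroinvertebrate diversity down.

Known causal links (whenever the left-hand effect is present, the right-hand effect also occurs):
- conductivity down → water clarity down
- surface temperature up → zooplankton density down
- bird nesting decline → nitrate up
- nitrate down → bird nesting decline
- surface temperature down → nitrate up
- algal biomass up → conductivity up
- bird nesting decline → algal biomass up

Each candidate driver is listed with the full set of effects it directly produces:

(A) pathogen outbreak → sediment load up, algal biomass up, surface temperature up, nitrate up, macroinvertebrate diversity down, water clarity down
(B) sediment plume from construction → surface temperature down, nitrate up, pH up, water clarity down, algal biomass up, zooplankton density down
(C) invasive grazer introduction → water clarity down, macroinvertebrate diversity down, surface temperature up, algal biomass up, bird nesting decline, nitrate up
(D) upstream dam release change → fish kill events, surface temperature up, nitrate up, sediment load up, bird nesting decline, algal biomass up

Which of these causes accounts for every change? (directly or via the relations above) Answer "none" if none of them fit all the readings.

For each candidate, compare predicted effects to what was observed:
(A) pathogen outbreak — sediment load up yes; nitrate up yes; bird nesting decline NO; surface temperature down NO; algal biomass up yes; water clarity down yes; macroinvertebrate diversity down yes
(B) sediment plume from construction — does not account for sediment load up, bird nesting decline, macroinvertebrate diversity down
(C) invasive grazer introduction — fails on sediment load up, surface temperature down (predicts surface temperature up, not surface temperature down)
(D) upstream dam release change — sediment load up yes; nitrate up yes; bird nesting decline yes; surface temperature down NO; algal biomass up yes; water clarity down NO; macroinvertebrate diversity down NO
No candidate is consistent with all observations.

none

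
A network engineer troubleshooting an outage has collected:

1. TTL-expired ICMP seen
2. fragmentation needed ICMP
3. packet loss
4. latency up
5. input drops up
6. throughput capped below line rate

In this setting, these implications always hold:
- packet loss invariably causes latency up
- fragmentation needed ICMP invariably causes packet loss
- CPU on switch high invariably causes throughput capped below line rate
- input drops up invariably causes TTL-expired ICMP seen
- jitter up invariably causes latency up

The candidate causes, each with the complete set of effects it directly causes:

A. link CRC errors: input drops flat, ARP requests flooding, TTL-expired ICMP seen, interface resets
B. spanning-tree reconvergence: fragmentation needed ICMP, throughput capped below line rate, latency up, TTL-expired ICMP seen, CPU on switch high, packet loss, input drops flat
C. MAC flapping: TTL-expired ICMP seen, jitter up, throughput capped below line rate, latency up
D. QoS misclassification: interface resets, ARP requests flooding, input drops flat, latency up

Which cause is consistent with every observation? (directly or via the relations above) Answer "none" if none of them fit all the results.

Checking each candidate against the observations:
(A) link CRC errors — fails on fragmentation needed ICMP, packet loss, latency up, input drops up, throughput capped below line rate (predicts input drops flat, not input drops up)
(B) spanning-tree reconvergence — fails on input drops up (predicts input drops flat, not input drops up)
(C) MAC flapping — TTL-expired ICMP seen ✓; fragmentation needed ICMP ✗; packet loss ✗; latency up ✓; input drops up ✗; throughput capped below line rate ✓
(D) QoS misclassification — TTL-expired ICMP seen ✗; fragmentation needed ICMP ✗; packet loss ✗; latency up ✓; input drops up ✗; throughput capped below line rate ✗
None of the listed candidates fits everything.

none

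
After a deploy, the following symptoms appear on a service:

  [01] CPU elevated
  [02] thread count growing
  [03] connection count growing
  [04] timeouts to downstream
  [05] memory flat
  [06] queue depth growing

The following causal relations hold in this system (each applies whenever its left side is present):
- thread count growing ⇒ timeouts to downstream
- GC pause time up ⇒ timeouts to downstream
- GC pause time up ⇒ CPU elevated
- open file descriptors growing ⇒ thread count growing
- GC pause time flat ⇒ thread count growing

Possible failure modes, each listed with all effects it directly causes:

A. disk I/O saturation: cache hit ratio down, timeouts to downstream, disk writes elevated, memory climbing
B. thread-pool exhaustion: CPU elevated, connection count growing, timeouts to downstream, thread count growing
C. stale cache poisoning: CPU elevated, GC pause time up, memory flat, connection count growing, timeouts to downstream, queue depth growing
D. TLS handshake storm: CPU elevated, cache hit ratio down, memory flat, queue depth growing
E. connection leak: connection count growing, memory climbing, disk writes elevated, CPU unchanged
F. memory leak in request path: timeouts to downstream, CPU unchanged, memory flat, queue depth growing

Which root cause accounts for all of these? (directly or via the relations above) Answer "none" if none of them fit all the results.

Checking each candidate against the observations:
(A) disk I/O saturation — fails on CPU elevated, thread count growing, connection count growing, memory flat, queue depth growing (predicts memory climbing, not memory flat)
(B) thread-pool exhaustion — does not account for memory flat, queue depth growing
(C) stale cache poisoning — does not account for thread count growing
(D) TLS handshake storm — CPU elevated ✓; thread count growing ✗; connection count growing ✗; timeouts to downstream ✗; memory flat ✓; queue depth growing ✓
(E) connection leak — CPU elevated ✗; thread count growing ✗; connection count growing ✓; timeouts to downstream ✗; memory flat ✗; queue depth growing ✗
(F) memory leak in request path — CPU elevated ✗; thread count growing ✗; connection count growing ✗; timeouts to downstream ✓; memory flat ✓; queue depth growing ✓
Every candidate fails on at least one observation.

none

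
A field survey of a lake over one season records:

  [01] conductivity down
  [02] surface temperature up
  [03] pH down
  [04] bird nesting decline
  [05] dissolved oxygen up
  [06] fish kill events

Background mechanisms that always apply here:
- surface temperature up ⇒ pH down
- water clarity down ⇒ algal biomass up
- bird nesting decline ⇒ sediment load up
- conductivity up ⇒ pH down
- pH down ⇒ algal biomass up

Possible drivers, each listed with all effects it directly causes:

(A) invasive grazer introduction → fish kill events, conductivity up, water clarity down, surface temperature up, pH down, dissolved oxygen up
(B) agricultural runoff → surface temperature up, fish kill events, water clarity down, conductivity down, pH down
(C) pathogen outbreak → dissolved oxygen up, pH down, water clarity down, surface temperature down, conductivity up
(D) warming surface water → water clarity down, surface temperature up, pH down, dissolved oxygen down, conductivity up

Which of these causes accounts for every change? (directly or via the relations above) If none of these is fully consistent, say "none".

none

Testing each hypothesis:
(A) invasive grazer introduction — conductivity down miss; surface temperature up match; pH down match; bird nesting decline miss; dissolved oxygen up match; fish kill events match
(B) agricultural runoff — conductivity down match; surface temperature up match; pH down match; bird nesting decline miss; dissolved oxygen up miss; fish kill events match
(C) pathogen outbreak — fails on conductivity down, surface temperature up, bird nesting decline, fish kill events (predicts conductivity up, not conductivity down; predicts surface temperature down, not surface temperature up)
(D) warming surface water — fails on conductivity down, bird nesting decline, dissolved oxygen up, fish kill events (predicts conductivity up, not conductivity down; predicts dissolved oxygen down, not dissolved oxygen up)
No candidate is consistent with all observations.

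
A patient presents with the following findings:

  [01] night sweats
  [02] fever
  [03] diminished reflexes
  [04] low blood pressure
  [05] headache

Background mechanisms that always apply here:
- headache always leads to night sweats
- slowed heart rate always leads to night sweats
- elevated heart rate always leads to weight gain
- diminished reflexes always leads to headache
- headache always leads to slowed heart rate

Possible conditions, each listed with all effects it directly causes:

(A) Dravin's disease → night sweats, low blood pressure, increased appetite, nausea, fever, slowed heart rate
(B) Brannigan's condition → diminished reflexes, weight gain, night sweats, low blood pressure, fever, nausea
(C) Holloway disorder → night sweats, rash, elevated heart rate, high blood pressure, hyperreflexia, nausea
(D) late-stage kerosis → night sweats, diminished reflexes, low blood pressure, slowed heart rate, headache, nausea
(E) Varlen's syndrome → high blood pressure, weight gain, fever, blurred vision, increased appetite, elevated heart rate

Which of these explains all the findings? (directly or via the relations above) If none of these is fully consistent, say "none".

For each candidate, compare predicted effects to what was observed:
(A) Dravin's disease — does not account for diminished reflexes, headache
(B) Brannigan's condition — night sweats yes; fever yes; diminished reflexes yes; low blood pressure yes; headache yes (by diminished reflexes → headache)
(C) Holloway disorder — fails on fever, diminished reflexes, low blood pressure, headache (predicts hyperreflexia, not diminished reflexes; predicts high blood pressure, not low blood pressure)
(D) late-stage kerosis — night sweats yes; fever NO; diminished reflexes yes; low blood pressure yes; headache yes
(E) Varlen's syndrome — fails on night sweats, diminished reflexes, low blood pressure, headache (predicts high blood pressure, not low blood pressure)
(B) is the only candidate with no mismatches.

B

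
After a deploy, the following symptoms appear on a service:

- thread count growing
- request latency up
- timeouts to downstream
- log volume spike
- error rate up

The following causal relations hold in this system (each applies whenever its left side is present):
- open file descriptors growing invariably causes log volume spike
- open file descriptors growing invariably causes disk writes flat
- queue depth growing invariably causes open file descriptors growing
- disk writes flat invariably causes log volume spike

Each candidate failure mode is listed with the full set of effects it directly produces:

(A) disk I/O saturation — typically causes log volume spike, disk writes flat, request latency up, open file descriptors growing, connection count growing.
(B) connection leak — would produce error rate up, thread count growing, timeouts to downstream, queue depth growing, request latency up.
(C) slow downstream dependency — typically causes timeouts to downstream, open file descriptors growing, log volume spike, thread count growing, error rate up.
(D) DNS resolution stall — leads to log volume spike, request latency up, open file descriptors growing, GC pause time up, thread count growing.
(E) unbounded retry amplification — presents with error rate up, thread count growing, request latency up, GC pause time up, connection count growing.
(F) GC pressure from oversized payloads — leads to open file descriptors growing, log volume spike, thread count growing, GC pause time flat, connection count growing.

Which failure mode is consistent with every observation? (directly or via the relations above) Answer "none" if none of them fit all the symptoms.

B

Checking each candidate against the observations:
(A) disk I/O saturation — does not account for thread count growing, timeouts to downstream, error rate up
(B) connection leak — accounts for every observation (log volume spike via queue depth growing → open file descriptors growing → log volume spike)
(C) slow downstream dependency — thread count growing +; request latency up -; timeouts to downstream +; log volume spike +; error rate up +
(D) DNS resolution stall — thread count growing +; request latency up +; timeouts to downstream -; log volume spike +; error rate up -
(E) unbounded retry amplification — thread count growing +; request latency up +; timeouts to downstream -; log volume spike -; error rate up +
(F) GC pressure from oversized payloads — does not account for request latency up, timeouts to downstream, error rate up
(B) alone accounts for all the evidence.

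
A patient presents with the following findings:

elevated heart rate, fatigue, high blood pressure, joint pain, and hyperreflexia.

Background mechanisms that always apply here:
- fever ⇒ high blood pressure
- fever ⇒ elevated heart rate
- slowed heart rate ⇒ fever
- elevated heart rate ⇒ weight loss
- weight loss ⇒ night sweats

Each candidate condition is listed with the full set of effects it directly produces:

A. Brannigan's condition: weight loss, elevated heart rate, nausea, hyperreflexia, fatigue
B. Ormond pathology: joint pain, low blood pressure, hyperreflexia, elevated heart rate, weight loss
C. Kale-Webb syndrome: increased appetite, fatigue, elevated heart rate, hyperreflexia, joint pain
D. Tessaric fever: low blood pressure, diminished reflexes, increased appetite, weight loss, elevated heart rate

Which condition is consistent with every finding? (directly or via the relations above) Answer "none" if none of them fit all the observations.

Per-candidate check:
(A) Brannigan's condition — does not account for high blood pressure, joint pain
(B) Ormond pathology — fails on fatigue, high blood pressure (predicts low blood pressure, not high blood pressure)
(C) Kale-Webb syndrome — does not account for high blood pressure
(D) Tessaric fever — elevated heart rate match; fatigue miss; high blood pressure miss; joint pain miss; hyperreflexia miss
Every candidate fails on at least one observation.

none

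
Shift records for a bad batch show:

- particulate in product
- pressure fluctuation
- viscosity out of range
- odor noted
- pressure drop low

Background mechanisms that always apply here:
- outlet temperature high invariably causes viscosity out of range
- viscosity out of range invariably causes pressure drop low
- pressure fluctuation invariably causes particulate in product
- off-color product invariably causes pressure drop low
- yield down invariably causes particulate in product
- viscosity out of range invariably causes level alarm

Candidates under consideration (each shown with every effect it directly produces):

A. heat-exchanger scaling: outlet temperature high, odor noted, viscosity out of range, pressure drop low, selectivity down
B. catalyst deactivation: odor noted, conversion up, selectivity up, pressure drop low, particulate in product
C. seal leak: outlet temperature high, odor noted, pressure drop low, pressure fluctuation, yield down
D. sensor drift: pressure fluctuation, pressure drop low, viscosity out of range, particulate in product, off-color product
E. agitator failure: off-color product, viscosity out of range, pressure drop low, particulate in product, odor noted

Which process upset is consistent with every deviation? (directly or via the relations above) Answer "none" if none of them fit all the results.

C

Testing each hypothesis:
(A) heat-exchanger scaling — particulate in product -; pressure fluctuation -; viscosity out of range +; odor noted +; pressure drop low +
(B) catalyst deactivation — particulate in product +; pressure fluctuation -; viscosity out of range -; odor noted +; pressure drop low +
(C) seal leak — particulate in product + (by pressure fluctuation → particulate in product); pressure fluctuation +; viscosity out of range + (by outlet temperature high → viscosity out of range); odor noted +; pressure drop low +
(D) sensor drift — particulate in product +; pressure fluctuation +; viscosity out of range +; odor noted -; pressure drop low +
(E) agitator failure — particulate in product +; pressure fluctuation -; viscosity out of range +; odor noted +; pressure drop low +
Only (C) is consistent with every observation.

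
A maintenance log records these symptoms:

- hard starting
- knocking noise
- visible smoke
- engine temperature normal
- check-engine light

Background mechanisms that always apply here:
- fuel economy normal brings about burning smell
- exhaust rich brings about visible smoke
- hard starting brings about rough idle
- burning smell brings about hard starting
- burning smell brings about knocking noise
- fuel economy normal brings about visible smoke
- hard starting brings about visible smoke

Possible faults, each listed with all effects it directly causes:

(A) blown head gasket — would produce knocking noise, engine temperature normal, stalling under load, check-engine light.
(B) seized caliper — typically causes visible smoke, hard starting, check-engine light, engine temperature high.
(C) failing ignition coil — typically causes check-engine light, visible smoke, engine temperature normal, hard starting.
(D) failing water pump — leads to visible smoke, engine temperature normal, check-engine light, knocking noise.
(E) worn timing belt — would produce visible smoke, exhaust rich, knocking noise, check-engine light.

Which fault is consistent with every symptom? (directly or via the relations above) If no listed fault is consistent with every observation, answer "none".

Checking each candidate against the observations:
(A) blown head gasket — hard starting miss; knocking noise match; visible smoke miss; engine temperature normal match; check-engine light match
(B) seized caliper — hard starting match; knocking noise miss; visible smoke match; engine temperature normal miss; check-engine light match
(C) failing ignition coil — does not account for knocking noise
(D) failing water pump — does not account for hard starting
(E) worn timing belt — does not account for hard starting, engine temperature normal
None of the listed candidates fits everything.

none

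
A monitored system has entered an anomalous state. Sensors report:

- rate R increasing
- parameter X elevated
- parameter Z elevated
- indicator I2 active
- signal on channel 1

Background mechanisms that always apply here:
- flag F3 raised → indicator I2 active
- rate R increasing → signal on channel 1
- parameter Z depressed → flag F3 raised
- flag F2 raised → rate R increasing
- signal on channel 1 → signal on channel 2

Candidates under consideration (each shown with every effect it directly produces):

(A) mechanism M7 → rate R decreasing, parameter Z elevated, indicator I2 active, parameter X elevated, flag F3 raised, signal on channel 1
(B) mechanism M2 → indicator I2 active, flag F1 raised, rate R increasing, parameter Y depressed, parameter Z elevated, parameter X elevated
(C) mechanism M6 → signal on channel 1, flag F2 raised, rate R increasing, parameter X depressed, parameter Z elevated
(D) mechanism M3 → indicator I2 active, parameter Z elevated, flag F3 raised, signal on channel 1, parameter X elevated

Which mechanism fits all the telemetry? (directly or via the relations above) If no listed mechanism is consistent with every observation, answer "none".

Checking each candidate against the observations:
(A) mechanism M7 — rate R increasing NO; parameter X elevated yes; parameter Z elevated yes; indicator I2 active yes; signal on channel 1 yes
(B) mechanism M2 — accounts for every observation (signal on channel 1 by rate R increasing → signal on channel 1)
(C) mechanism M6 — fails on parameter X elevated, indicator I2 active (predicts parameter X depressed, not parameter X elevated)
(D) mechanism M3 — rate R increasing NO; parameter X elevated yes; parameter Z elevated yes; indicator I2 active yes; signal on channel 1 yes
Only (B) is consistent with every observation.

B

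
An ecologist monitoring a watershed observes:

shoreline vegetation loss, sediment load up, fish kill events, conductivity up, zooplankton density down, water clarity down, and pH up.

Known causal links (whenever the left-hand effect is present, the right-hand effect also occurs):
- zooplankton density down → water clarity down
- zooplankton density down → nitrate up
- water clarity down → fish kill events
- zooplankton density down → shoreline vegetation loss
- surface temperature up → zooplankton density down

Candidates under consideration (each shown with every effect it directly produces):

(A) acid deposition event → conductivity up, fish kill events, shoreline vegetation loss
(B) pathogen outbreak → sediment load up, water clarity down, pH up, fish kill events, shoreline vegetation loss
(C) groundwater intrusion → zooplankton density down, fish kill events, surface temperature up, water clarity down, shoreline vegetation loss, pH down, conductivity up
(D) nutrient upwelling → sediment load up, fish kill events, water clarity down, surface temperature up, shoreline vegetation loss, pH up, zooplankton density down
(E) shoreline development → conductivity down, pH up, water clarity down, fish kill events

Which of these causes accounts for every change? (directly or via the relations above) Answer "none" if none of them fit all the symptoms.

For each candidate, compare predicted effects to what was observed:
(A) acid deposition event — shoreline vegetation loss yes; sediment load up NO; fish kill events yes; conductivity up yes; zooplankton density down NO; water clarity down NO; pH up NO
(B) pathogen outbreak — does not account for conductivity up, zooplankton density down
(C) groundwater intrusion — fails on sediment load up, pH up (predicts pH down, not pH up)
(D) nutrient upwelling — does not account for conductivity up
(E) shoreline development — fails on shoreline vegetation loss, sediment load up, conductivity up, zooplankton density down (predicts conductivity down, not conductivity up)
No candidate is consistent with all observations.

none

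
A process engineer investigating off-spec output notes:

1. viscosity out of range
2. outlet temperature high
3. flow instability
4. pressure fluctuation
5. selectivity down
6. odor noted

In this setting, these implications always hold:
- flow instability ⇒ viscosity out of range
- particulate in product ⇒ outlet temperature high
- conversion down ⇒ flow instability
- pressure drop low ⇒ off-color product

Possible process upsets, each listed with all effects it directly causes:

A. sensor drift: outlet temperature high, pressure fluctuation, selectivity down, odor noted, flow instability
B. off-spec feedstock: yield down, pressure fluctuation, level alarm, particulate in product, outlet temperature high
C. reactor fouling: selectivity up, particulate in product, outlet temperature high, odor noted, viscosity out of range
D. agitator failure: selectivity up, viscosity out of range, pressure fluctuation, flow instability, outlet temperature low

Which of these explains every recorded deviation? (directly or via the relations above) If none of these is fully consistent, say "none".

Testing each hypothesis:
(A) sensor drift — viscosity out of range ✓ (by flow instability → viscosity out of range); outlet temperature high ✓; flow instability ✓; pressure fluctuation ✓; selectivity down ✓; odor noted ✓
(B) off-spec feedstock — viscosity out of range ✗; outlet temperature high ✓; flow instability ✗; pressure fluctuation ✓; selectivity down ✗; odor noted ✗
(C) reactor fouling — fails on flow instability, pressure fluctuation, selectivity down (predicts selectivity up, not selectivity down)
(D) agitator failure — fails on outlet temperature high, selectivity down, odor noted (predicts outlet temperature low, not outlet temperature high; predicts selectivity up, not selectivity down)
Only (A) is consistent with every observation.

A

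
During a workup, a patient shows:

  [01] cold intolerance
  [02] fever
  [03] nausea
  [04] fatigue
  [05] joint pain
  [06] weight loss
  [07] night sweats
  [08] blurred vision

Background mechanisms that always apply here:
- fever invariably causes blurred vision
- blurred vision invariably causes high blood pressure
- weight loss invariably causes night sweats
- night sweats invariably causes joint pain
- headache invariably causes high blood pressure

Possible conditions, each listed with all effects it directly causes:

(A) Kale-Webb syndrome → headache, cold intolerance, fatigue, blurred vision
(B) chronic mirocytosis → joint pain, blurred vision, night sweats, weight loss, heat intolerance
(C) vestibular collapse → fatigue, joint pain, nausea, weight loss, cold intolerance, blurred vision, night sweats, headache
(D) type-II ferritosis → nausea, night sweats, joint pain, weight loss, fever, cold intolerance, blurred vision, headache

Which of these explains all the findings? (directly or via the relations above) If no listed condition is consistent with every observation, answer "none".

Per-candidate check:
(A) Kale-Webb syndrome — cold intolerance ✓; fever ✗; nausea ✗; fatigue ✓; joint pain ✗; weight loss ✗; night sweats ✗; blurred vision ✓
(B) chronic mirocytosis — fails on cold intolerance, fever, nausea, fatigue (predicts heat intolerance, not cold intolerance)
(C) vestibular collapse — does not account for fever
(D) type-II ferritosis — cold intolerance ✓; fever ✓; nausea ✓; fatigue ✗; joint pain ✓; weight loss ✓; night sweats ✓; blurred vision ✓
No candidate is consistent with all observations.

none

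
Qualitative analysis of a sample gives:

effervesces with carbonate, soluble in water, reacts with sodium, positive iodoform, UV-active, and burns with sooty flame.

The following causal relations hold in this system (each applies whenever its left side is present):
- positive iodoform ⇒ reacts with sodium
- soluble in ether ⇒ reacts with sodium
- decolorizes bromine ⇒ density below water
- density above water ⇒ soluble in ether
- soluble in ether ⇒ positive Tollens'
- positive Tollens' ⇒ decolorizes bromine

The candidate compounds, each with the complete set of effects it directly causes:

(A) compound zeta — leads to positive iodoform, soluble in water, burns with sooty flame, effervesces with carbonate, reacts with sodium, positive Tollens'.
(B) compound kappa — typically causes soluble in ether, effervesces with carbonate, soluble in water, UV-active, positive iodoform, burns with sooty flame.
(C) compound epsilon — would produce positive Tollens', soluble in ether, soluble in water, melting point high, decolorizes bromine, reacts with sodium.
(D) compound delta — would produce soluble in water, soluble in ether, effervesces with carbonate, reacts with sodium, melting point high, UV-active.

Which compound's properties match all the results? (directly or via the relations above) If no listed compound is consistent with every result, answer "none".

Checking each candidate against the observations:
(A) compound zeta — does not account for UV-active
(B) compound kappa — effervesces with carbonate match; soluble in water match; reacts with sodium match (via soluble in ether → reacts with sodium); positive iodoform match; UV-active match; burns with sooty flame match
(C) compound epsilon — effervesces with carbonate miss; soluble in water match; reacts with sodium match; positive iodoform miss; UV-active miss; burns with sooty flame miss
(D) compound delta — effervesces with carbonate match; soluble in water match; reacts with sodium match; positive iodoform miss; UV-active match; burns with sooty flame miss
Only (B) is consistent with every observation.

B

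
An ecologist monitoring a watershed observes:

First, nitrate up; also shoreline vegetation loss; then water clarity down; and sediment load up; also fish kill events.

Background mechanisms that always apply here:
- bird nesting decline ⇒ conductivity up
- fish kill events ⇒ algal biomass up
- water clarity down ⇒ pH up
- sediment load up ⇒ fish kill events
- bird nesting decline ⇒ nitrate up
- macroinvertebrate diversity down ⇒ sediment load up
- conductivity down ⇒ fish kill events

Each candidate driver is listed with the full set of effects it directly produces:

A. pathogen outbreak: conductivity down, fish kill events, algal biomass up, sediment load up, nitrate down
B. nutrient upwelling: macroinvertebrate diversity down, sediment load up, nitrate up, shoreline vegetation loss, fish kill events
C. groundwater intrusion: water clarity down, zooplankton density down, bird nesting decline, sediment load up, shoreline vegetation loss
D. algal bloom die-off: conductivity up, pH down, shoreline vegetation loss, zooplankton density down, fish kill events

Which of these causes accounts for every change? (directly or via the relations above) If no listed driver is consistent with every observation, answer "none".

For each candidate, compare predicted effects to what was observed:
(A) pathogen outbreak — nitrate up miss; shoreline vegetation loss miss; water clarity down miss; sediment load up match; fish kill events match
(B) nutrient upwelling — does not account for water clarity down
(C) groundwater intrusion — nitrate up match (by bird nesting decline → nitrate up); shoreline vegetation loss match; water clarity down match; sediment load up match; fish kill events match (by sediment load up → fish kill events)
(D) algal bloom die-off — does not account for nitrate up, water clarity down, sediment load up
(C) alone accounts for all the evidence.

C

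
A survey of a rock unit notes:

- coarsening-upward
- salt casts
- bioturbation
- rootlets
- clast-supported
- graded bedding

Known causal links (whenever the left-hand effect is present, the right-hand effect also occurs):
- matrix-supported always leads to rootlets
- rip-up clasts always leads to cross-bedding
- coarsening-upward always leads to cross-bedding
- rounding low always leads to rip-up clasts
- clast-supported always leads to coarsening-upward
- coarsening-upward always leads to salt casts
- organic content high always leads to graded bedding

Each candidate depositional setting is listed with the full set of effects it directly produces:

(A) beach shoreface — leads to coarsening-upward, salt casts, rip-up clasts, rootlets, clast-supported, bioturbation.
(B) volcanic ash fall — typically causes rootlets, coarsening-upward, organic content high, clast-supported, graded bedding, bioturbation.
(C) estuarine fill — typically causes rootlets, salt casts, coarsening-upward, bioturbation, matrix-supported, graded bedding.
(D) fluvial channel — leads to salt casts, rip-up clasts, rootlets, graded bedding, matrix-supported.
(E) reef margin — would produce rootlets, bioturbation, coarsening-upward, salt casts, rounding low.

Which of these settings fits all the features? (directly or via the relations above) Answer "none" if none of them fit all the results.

B

For each candidate, compare predicted effects to what was observed:
(A) beach shoreface — coarsening-upward yes; salt casts yes; bioturbation yes; rootlets yes; clast-supported yes; graded bedding NO
(B) volcanic ash fall — coarsening-upward yes; salt casts yes (by coarsening-upward → salt casts); bioturbation yes; rootlets yes; clast-supported yes; graded bedding yes
(C) estuarine fill — fails on clast-supported (predicts matrix-supported, not clast-supported)
(D) fluvial channel — fails on coarsening-upward, bioturbation, clast-supported (predicts matrix-supported, not clast-supported)
(E) reef margin — does not account for clast-supported, graded bedding
(B) alone accounts for all the evidence.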